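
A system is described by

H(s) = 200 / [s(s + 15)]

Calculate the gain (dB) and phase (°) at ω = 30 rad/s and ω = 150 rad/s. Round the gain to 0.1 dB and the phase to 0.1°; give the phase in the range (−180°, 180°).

ω = 30: -14.0 dB, -153.4°; ω = 150: -41.1 dB, -174.3°

At s = jω = j30:
pole (s+15): 15 + j30 → |·| = √(15²+30²) = √1125 ≈ 33.541, ∠ = arctan(30/15) ≈ 63.43°
pole at origin: |s| = 30, ∠ = 90.00° (in denominator)
|H| = 200 / 1006.2 ≈ 0.19877
Gain = 20 log₁₀(0.19877) ≈ -14.03 dB
∠H = 0.00° − 153.43° = -153.43°

At s = jω = j150:
pole (s+15): 15 + j150 → |·| = √(15²+150²) = √22725 ≈ 150.75, ∠ = arctan(150/15) ≈ 84.29°
pole at origin: |s| = 150, ∠ = 90.00° (in denominator)
|H| = 200 / 22612 ≈ 0.0088449
Gain = 20 log₁₀(0.0088449) ≈ -41.07 dB
∠H = 0.00° − 174.29° = -174.29°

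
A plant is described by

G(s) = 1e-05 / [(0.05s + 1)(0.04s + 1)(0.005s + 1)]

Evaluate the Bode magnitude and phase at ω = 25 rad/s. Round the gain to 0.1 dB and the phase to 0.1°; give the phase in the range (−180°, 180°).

-107.2 dB, -103.5°

At ω = 25 rad/s:
pole (1 + j25·0.05) = 1 + j1.25 → |·| ≈ 1.6008, ∠ ≈ 51.34°
pole (1 + j25·0.04) = 1 + j1 → |·| ≈ 1.4142, ∠ ≈ 45.00°
pole (1 + j25·0.005) = 1 + j0.125 → |·| ≈ 1.0078, ∠ ≈ 7.13°
|G| = 1e-05 · 1 / (1.6008 · 1.4142 · 1.0078) ≈ 4.3831e-06
Gain = 20 log₁₀(4.3831e-06) ≈ -107.16 dB
∠G = (0°) − (51.34° + 45.00° + 7.13°) = -103.47°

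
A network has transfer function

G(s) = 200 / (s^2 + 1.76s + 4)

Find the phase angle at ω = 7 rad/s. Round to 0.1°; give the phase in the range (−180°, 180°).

At s = jω = j7:
quadratic: (j7)² + 1.76·j7 + 4 = -45 + j12.32 → |·| ≈ 46.656, ∠ ≈ 164.69°
∠G = 0.00° − 164.69° = -164.69°

-164.7°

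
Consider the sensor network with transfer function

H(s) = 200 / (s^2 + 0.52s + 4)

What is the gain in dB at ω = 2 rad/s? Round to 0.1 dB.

At s = jω = j2:
quadratic: (j2)² + 0.52·j2 + 4 = 0 + j1.04 → |·| ≈ 1.04, ∠ ≈ 90.00°
|H| = 200 / 1.04 ≈ 192.31
Gain = 20 log₁₀(192.31) ≈ 45.68 dB

45.7 dB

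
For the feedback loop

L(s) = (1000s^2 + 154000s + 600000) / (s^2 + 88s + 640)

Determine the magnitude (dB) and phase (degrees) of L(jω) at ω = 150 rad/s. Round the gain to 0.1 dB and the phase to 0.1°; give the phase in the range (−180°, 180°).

Substitute s = j150:
Numerator: 1000(j150)^2 + 154000(j150) + 600000 = -21900000 + j23100000
Denominator: (j150)^2 + 88(j150) + 640 = -21860 + j13200
|N| = √(21900000² + 23100000²) ≈ 3.1831e+07, ∠N ≈ 133.47°
|D| = √(21860² + 13200²) ≈ 25536, ∠D ≈ 148.87°
|L| = 3.1831e+07 / 25536 ≈ 1246.5
Gain = 20 log₁₀(1246.5) ≈ 61.91 dB
∠L = 133.47° − 148.87° = -15.40°

61.9 dB, -15.4°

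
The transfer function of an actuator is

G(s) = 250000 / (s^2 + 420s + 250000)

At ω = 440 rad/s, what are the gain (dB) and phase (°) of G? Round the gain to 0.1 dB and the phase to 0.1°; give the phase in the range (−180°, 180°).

At s = jω = j440:
quadratic: (j440)² + 420·j440 + 250000 = 56400 + j184800 → |·| ≈ 1.9321e+05, ∠ ≈ 73.03°
|G| = 250000 / 1.9321e+05 ≈ 1.2939
Gain = 20 log₁₀(1.2939) ≈ 2.24 dB
∠G = 0.00° − 73.03° = -73.03°

2.2 dB, -73.0°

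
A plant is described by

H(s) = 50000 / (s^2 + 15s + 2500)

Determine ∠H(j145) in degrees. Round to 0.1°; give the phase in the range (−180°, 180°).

At s = jω = j145:
quadratic: (j145)² + 15·j145 + 2500 = -18525 + j2175 → |·| ≈ 18652, ∠ ≈ 173.30°
∠H = 0.00° − 173.30° = -173.30°

-173.3°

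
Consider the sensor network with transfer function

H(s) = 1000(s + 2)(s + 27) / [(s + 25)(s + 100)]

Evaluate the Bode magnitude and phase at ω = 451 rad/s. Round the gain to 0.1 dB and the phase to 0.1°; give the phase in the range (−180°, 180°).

At s = jω = j451:
zero (s+2): 2 + j451 → |·| = √(2²+451²) = √203405 ≈ 451, ∠ = arctan(451/2) ≈ 89.75°
zero (s+27): 27 + j451 → |·| = √(27²+451²) = √204130 ≈ 451.81, ∠ = arctan(451/27) ≈ 86.57°
pole (s+25): 25 + j451 → |·| = √(25²+451²) = √204026 ≈ 451.69, ∠ = arctan(451/25) ≈ 86.83°
pole (s+100): 100 + j451 → |·| = √(100²+451²) = √213401 ≈ 461.95, ∠ = arctan(451/100) ≈ 77.50°
|H| = 1000 · 2.0377e+05 / 2.0866e+05 ≈ 976.56
Gain = 20 log₁₀(976.56) ≈ 59.79 dB
∠H = 176.32° − 164.33° = 11.99°

59.8 dB, 12.0°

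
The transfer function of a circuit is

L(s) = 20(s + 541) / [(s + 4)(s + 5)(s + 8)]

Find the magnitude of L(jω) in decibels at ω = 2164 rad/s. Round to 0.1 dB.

At s = jω = j2164:
zero (s+541): 541 + j2164 → |·| = √(541²+2164²) = √4975577 ≈ 2230.6, ∠ = arctan(2164/541) ≈ 75.96°
pole (s+4): 4 + j2164 → |·| = √(4²+2164²) = √4682912 ≈ 2164, ∠ = arctan(2164/4) ≈ 89.89°
pole (s+5): 5 + j2164 → |·| = √(5²+2164²) = √4682921 ≈ 2164, ∠ = arctan(2164/5) ≈ 89.87°
pole (s+8): 8 + j2164 → |·| = √(8²+2164²) = √4682960 ≈ 2164, ∠ = arctan(2164/8) ≈ 89.79°
|L| = 20 · 2230.6 / 1.0134e+10 ≈ 4.4022e-06
Gain = 20 log₁₀(4.4022e-06) ≈ -107.13 dB

-107.1 dB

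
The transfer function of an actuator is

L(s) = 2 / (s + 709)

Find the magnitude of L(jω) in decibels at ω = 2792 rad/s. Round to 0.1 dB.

-63.2 dB

At s = jω = j2792:
pole (s+709): 709 + j2792 → |·| = √(709²+2792²) = √8297945 ≈ 2880.6, ∠ = arctan(2792/709) ≈ 75.75°
|L| = 2 / 2880.6 ≈ 0.0006943
Gain = 20 log₁₀(0.0006943) ≈ -63.17 dB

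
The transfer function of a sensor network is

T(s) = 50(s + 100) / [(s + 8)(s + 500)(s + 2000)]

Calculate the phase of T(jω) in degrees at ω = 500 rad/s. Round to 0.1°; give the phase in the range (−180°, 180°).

At s = jω = j500:
zero (s+100): 100 + j500 → |·| = √(100²+500²) = √260000 ≈ 509.9, ∠ = arctan(500/100) ≈ 78.69°
pole (s+8): 8 + j500 → |·| = √(8²+500²) = √250064 ≈ 500.06, ∠ = arctan(500/8) ≈ 89.08°
pole (s+500): 500 + j500 → |·| = √(500²+500²) = √500000 ≈ 707.11, ∠ = arctan(500/500) ≈ 45.00°
pole (s+2000): 2000 + j500 → |·| = √(2000²+500²) = √4250000 ≈ 2061.6, ∠ = arctan(500/2000) ≈ 14.04°
∠T = 78.69° − 148.12° = -69.43°

-69.4°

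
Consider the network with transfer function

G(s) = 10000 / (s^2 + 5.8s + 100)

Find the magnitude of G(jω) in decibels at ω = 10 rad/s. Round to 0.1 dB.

44.7 dB

At s = jω = j10:
quadratic: (j10)² + 5.8·j10 + 100 = 0 + j58 → |·| ≈ 58, ∠ ≈ 90.00°
|G| = 10000 / 58 ≈ 172.41
Gain = 20 log₁₀(172.41) ≈ 44.73 dB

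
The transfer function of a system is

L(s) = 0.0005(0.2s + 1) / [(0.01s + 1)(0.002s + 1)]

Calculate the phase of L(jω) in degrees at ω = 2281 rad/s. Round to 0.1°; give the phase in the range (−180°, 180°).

-75.3°

At ω = 2281 rad/s:
zero (1 + j2281·0.2) = 1 + j456.2 → |·| ≈ 456.2, ∠ ≈ 89.87°
pole (1 + j2281·0.01) = 1 + j22.81 → |·| ≈ 22.832, ∠ ≈ 87.49°
pole (1 + j2281·0.002) = 1 + j4.562 → |·| ≈ 4.6703, ∠ ≈ 77.64°
∠L = (89.87°) − (87.49° + 77.64°) = -75.26°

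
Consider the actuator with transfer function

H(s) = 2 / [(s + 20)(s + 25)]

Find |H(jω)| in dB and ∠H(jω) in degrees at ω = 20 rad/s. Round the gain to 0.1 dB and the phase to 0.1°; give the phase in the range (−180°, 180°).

At s = jω = j20:
pole (s+20): 20 + j20 → |·| = √(20²+20²) = √800 ≈ 28.284, ∠ = arctan(20/20) ≈ 45.00°
pole (s+25): 25 + j20 → |·| = √(25²+20²) = √1025 ≈ 32.016, ∠ = arctan(20/25) ≈ 38.66°
|H| = 2 / 905.54 ≈ 0.0022086
Gain = 20 log₁₀(0.0022086) ≈ -53.12 dB
∠H = 0.00° − 83.66° = -83.66°

-53.1 dB, -83.7°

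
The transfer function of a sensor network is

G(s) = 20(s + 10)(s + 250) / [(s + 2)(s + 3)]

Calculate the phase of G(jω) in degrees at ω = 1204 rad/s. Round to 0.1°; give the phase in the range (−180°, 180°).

At s = jω = j1204:
zero (s+10): 10 + j1204 → |·| = √(10²+1204²) = √1449716 ≈ 1204, ∠ = arctan(1204/10) ≈ 89.52°
zero (s+250): 250 + j1204 → |·| = √(250²+1204²) = √1512116 ≈ 1229.7, ∠ = arctan(1204/250) ≈ 78.27°
pole (s+2): 2 + j1204 → |·| = √(2²+1204²) = √1449620 ≈ 1204, ∠ = arctan(1204/2) ≈ 89.90°
pole (s+3): 3 + j1204 → |·| = √(3²+1204²) = √1449625 ≈ 1204, ∠ = arctan(1204/3) ≈ 89.86°
∠G = 167.79° − 179.76° = -11.97°

-12.0°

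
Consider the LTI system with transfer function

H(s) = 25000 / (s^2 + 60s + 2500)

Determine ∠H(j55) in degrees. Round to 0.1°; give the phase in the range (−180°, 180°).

At s = jω = j55:
quadratic: (j55)² + 60·j55 + 2500 = -525 + j3300 → |·| ≈ 3341.5, ∠ ≈ 99.04°
∠H = 0.00° − 99.04° = -99.04°

-99.0°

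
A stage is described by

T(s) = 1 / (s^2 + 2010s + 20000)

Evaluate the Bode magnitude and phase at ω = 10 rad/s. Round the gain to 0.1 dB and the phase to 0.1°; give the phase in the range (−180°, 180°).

-89.0 dB, -45.3°

Substitute s = j10:
Numerator: 1 = 1 + j0
Denominator: (j10)^2 + 2010(j10) + 20000 = 19900 + j20100
|N| = √(1² + 0²) ≈ 1, ∠N ≈ 0.00°
|D| = √(19900² + 20100²) ≈ 28285, ∠D ≈ 45.29°
|T| = 1 / 28285 ≈ 3.5354e-05
Gain = 20 log₁₀(3.5354e-05) ≈ -89.03 dB
∠T = 0.00° − 45.29° = -45.29°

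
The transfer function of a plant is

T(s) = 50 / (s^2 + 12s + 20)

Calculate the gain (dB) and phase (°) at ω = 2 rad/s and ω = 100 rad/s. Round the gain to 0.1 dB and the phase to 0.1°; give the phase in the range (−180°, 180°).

Substitute s = j2:
Numerator: 50 = 50 + j0
Denominator: (j2)^2 + 12(j2) + 20 = 16 + j24
|N| = √(50² + 0²) ≈ 50, ∠N ≈ 0.00°
|D| = √(16² + 24²) ≈ 28.844, ∠D ≈ 56.31°
|T| = 50 / 28.844 ≈ 1.7335
Gain = 20 log₁₀(1.7335) ≈ 4.78 dB
∠T = 0.00° − 56.31° = -56.31°

Substitute s = j100:
Numerator: 50 = 50 + j0
Denominator: (j100)^2 + 12(j100) + 20 = -9980 + j1200
|N| = √(50² + 0²) ≈ 50, ∠N ≈ 0.00°
|D| = √(9980² + 1200²) ≈ 10052, ∠D ≈ 173.14°
|T| = 50 / 10052 ≈ 0.0049741
Gain = 20 log₁₀(0.0049741) ≈ -46.07 dB
∠T = 0.00° − 173.14° = -173.14°

ω = 2: 4.8 dB, -56.3°; ω = 100: -46.1 dB, -173.1°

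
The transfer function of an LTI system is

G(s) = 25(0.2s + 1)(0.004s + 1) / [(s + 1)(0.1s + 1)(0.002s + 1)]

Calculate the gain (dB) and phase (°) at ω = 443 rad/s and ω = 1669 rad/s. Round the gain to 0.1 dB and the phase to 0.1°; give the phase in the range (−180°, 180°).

At ω = 443 rad/s:
zero (1 + j443·0.2) = 1 + j88.6 → |·| ≈ 88.606, ∠ ≈ 89.35°
zero (1 + j443·0.004) = 1 + j1.772 → |·| ≈ 2.0347, ∠ ≈ 60.56°
pole (1 + j443·1) = 1 + j443 → |·| ≈ 443, ∠ ≈ 89.87°
pole (1 + j443·0.1) = 1 + j44.3 → |·| ≈ 44.311, ∠ ≈ 88.71°
pole (1 + j443·0.002) = 1 + j0.886 → |·| ≈ 1.336, ∠ ≈ 41.54°
|G| = 25 · 88.606 · 2.0347 / (443 · 44.311 · 1.336) ≈ 0.17186
Gain = 20 log₁₀(0.17186) ≈ -15.30 dB
∠G = (89.35° + 60.56°) − (89.87° + 88.71° + 41.54°) = -70.21°

At ω = 1669 rad/s:
zero (1 + j1669·0.2) = 1 + j333.8 → |·| ≈ 333.8, ∠ ≈ 89.83°
zero (1 + j1669·0.004) = 1 + j6.676 → |·| ≈ 6.7505, ∠ ≈ 81.48°
pole (1 + j1669·1) = 1 + j1669 → |·| ≈ 1669, ∠ ≈ 89.97°
pole (1 + j1669·0.1) = 1 + j166.9 → |·| ≈ 166.9, ∠ ≈ 89.66°
pole (1 + j1669·0.002) = 1 + j3.338 → |·| ≈ 3.4846, ∠ ≈ 73.32°
|G| = 25 · 333.8 · 6.7505 / (1669 · 166.9 · 3.4846) ≈ 0.058036
Gain = 20 log₁₀(0.058036) ≈ -24.73 dB
∠G = (89.83° + 81.48°) − (89.97° + 89.66° + 73.32°) = -81.64°

ω = 443: -15.3 dB, -70.2°; ω = 1669: -24.7 dB, -81.6°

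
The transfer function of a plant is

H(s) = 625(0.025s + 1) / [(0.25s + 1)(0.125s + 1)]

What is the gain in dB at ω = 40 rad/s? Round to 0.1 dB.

At ω = 40 rad/s:
zero (1 + j40·0.025) = 1 + j1 → |·| ≈ 1.4142, ∠ ≈ 45.00°
pole (1 + j40·0.25) = 1 + j10 → |·| ≈ 10.05, ∠ ≈ 84.29°
pole (1 + j40·0.125) = 1 + j5 → |·| ≈ 5.099, ∠ ≈ 78.69°
|H| = 625 · 1.4142 / (10.05 · 5.099) ≈ 17.248
Gain = 20 log₁₀(17.248) ≈ 24.73 dB

24.7 dB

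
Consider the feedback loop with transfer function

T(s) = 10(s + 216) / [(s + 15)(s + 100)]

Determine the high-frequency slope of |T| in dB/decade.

Each pole contributes −20 dB/decade at high frequency; each zero contributes +20 dB/decade.
Net: 1 zero(s) − 2 pole(s) → -20 dB/decade.

-20 dB/decade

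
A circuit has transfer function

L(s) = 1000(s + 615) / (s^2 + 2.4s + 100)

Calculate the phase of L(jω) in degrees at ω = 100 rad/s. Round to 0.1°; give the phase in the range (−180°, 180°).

At s = jω = j100:
zero (s+615): 615 + j100 → |·| = √(615²+100²) = √388225 ≈ 623.08, ∠ = arctan(100/615) ≈ 9.24°
quadratic: (j100)² + 2.4·j100 + 100 = -9900 + j240 → |·| ≈ 9902.9, ∠ ≈ 178.61°
∠L = 9.24° − 178.61° = -169.37°

-169.4°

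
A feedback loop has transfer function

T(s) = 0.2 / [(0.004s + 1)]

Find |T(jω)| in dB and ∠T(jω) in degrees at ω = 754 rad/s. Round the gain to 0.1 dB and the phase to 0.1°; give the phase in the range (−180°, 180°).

-24.0 dB, -71.7°

At ω = 754 rad/s:
pole (1 + j754·0.004) = 1 + j3.016 → |·| ≈ 3.1775, ∠ ≈ 71.66°
|T| = 0.2 · 1 / (3.1775) ≈ 0.062943
Gain = 20 log₁₀(0.062943) ≈ -24.02 dB
∠T = (0°) − (71.66°) = -71.66°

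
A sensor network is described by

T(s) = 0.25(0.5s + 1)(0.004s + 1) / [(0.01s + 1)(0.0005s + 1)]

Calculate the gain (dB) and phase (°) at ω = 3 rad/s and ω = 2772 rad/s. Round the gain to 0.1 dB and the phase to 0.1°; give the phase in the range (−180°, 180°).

At ω = 3 rad/s:
zero (1 + j3·0.5) = 1 + j1.5 → |·| ≈ 1.8028, ∠ ≈ 56.31°
zero (1 + j3·0.004) = 1 + j0.012 → |·| ≈ 1.0001, ∠ ≈ 0.69°
pole (1 + j3·0.01) = 1 + j0.03 → |·| ≈ 1.0004, ∠ ≈ 1.72°
pole (1 + j3·0.0005) = 1 + j0.0015 → |·| ≈ 1, ∠ ≈ 0.09°
|T| = 0.25 · 1.8028 · 1.0001 / (1.0004 · 1) ≈ 0.45056
Gain = 20 log₁₀(0.45056) ≈ -6.92 dB
∠T = (56.31° + 0.69°) − (1.72° + 0.09°) = 55.19°

At ω = 2772 rad/s:
zero (1 + j2772·0.5) = 1 + j1386 → |·| ≈ 1386, ∠ ≈ 89.96°
zero (1 + j2772·0.004) = 1 + j11.088 → |·| ≈ 11.133, ∠ ≈ 84.85°
pole (1 + j2772·0.01) = 1 + j27.72 → |·| ≈ 27.738, ∠ ≈ 87.93°
pole (1 + j2772·0.0005) = 1 + j1.386 → |·| ≈ 1.7091, ∠ ≈ 54.19°
|T| = 0.25 · 1386 · 11.133 / (27.738 · 1.7091) ≈ 81.372
Gain = 20 log₁₀(81.372) ≈ 38.21 dB
∠T = (89.96° + 84.85°) − (87.93° + 54.19°) = 32.69°

ω = 3: -6.9 dB, 55.2°; ω = 2772: 38.2 dB, 32.7°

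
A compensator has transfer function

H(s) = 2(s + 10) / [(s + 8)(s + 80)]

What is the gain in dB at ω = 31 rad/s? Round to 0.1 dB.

At s = jω = j31:
zero (s+10): 10 + j31 → |·| = √(10²+31²) = √1061 ≈ 32.573, ∠ = arctan(31/10) ≈ 72.12°
pole (s+8): 8 + j31 → |·| = √(8²+31²) = √1025 ≈ 32.016, ∠ = arctan(31/8) ≈ 75.53°
pole (s+80): 80 + j31 → |·| = √(80²+31²) = √7361 ≈ 85.796, ∠ = arctan(31/80) ≈ 21.18°
|H| = 2 · 32.573 / 2746.8 ≈ 0.023717
Gain = 20 log₁₀(0.023717) ≈ -32.50 dB

-32.5 dB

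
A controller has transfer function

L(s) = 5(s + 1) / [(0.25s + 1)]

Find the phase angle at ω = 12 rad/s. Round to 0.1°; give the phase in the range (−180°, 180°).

At ω = 12 rad/s:
zero (1 + j12·1) = 1 + j12 → |·| ≈ 12.042, ∠ ≈ 85.24°
pole (1 + j12·0.25) = 1 + j3 → |·| ≈ 3.1623, ∠ ≈ 71.57°
∠L = (85.24°) − (71.57°) = 13.67°

13.7°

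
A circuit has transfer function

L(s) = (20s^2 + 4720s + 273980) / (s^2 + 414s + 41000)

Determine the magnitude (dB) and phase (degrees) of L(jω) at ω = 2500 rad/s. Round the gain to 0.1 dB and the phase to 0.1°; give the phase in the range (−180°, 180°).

26.0 dB, 4.1°

Substitute s = j2500:
Numerator: 20(j2500)^2 + 4720(j2500) + 273980 = -124726020 + j11800000
Denominator: (j2500)^2 + 414(j2500) + 41000 = -6209000 + j1035000
|N| = √(124726020² + 11800000²) ≈ 1.2528e+08, ∠N ≈ 174.60°
|D| = √(6209000² + 1035000²) ≈ 6.2947e+06, ∠D ≈ 170.54°
|L| = 1.2528e+08 / 6.2947e+06 ≈ 19.902
Gain = 20 log₁₀(19.902) ≈ 25.98 dB
∠L = 174.60° − 170.54° = 4.06°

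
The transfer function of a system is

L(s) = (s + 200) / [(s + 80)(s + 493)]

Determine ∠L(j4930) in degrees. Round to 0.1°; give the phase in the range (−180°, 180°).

-85.7°

At s = jω = j4930:
zero (s+200): 200 + j4930 → |·| = √(200²+4930²) = √24344900 ≈ 4934.1, ∠ = arctan(4930/200) ≈ 87.68°
pole (s+80): 80 + j4930 → |·| = √(80²+4930²) = √24311300 ≈ 4930.6, ∠ = arctan(4930/80) ≈ 89.07°
pole (s+493): 493 + j4930 → |·| = √(493²+4930²) = √24547949 ≈ 4954.6, ∠ = arctan(4930/493) ≈ 84.29°
∠L = 87.68° − 173.36° = -85.68°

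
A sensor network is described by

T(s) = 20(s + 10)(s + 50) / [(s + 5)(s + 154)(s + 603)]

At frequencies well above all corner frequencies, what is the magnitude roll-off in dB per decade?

-20 dB/decade

Each pole contributes −20 dB/decade at high frequency; each zero contributes +20 dB/decade.
Net: 2 zero(s) − 3 pole(s) → -20 dB/decade.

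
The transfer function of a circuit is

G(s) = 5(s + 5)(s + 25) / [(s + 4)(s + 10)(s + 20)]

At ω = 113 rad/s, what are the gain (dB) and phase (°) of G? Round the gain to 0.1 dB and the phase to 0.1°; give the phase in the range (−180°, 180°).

At s = jω = j113:
zero (s+5): 5 + j113 → |·| = √(5²+113²) = √12794 ≈ 113.11, ∠ = arctan(113/5) ≈ 87.47°
zero (s+25): 25 + j113 → |·| = √(25²+113²) = √13394 ≈ 115.73, ∠ = arctan(113/25) ≈ 77.52°
pole (s+4): 4 + j113 → |·| = √(4²+113²) = √12785 ≈ 113.07, ∠ = arctan(113/4) ≈ 87.97°
pole (s+10): 10 + j113 → |·| = √(10²+113²) = √12869 ≈ 113.44, ∠ = arctan(113/10) ≈ 84.94°
pole (s+20): 20 + j113 → |·| = √(20²+113²) = √13169 ≈ 114.76, ∠ = arctan(113/20) ≈ 79.96°
|G| = 5 · 13090 / 1.472e+06 ≈ 0.044463
Gain = 20 log₁₀(0.044463) ≈ -27.04 dB
∠G = 164.99° − 252.87° = -87.88°

-27.0 dB, -87.9°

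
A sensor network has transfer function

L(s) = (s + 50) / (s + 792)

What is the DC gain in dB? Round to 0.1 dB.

-24.0 dB

L(0) = 50 / 792 ≈ 0.063131
20 log₁₀(0.063131) ≈ -24.00 dB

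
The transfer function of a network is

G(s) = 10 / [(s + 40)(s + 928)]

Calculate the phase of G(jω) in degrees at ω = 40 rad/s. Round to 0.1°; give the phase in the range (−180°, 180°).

At s = jω = j40:
pole (s+40): 40 + j40 → |·| = √(40²+40²) = √3200 ≈ 56.569, ∠ = arctan(40/40) ≈ 45.00°
pole (s+928): 928 + j40 → |·| = √(928²+40²) = √862784 ≈ 928.86, ∠ = arctan(40/928) ≈ 2.47°
∠G = 0.00° − 47.47° = -47.47°

-47.5°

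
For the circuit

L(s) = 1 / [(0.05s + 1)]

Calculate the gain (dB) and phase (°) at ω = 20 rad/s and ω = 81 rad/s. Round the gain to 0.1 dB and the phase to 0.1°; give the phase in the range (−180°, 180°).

ω = 20: -3.0 dB, -45.0°; ω = 81: -12.4 dB, -76.1°

At ω = 20 rad/s:
pole (1 + j20·0.05) = 1 + j1 → |·| ≈ 1.4142, ∠ ≈ 45.00°
|L| = 1 · 1 / (1.4142) ≈ 0.70711
Gain = 20 log₁₀(0.70711) ≈ -3.01 dB
∠L = (0°) − (45.00°) = -45.00°

At ω = 81 rad/s:
pole (1 + j81·0.05) = 1 + j4.05 → |·| ≈ 4.1716, ∠ ≈ 76.13°
|L| = 1 · 1 / (4.1716) ≈ 0.23972
Gain = 20 log₁₀(0.23972) ≈ -12.41 dB
∠L = (0°) − (76.13°) = -76.13°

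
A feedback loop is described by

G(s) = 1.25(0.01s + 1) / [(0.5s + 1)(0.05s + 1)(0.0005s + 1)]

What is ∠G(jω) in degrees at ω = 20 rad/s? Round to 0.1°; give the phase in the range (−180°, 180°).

-118.6°

At ω = 20 rad/s:
zero (1 + j20·0.01) = 1 + j0.2 → |·| ≈ 1.0198, ∠ ≈ 11.31°
pole (1 + j20·0.5) = 1 + j10 → |·| ≈ 10.05, ∠ ≈ 84.29°
pole (1 + j20·0.05) = 1 + j1 → |·| ≈ 1.4142, ∠ ≈ 45.00°
pole (1 + j20·0.0005) = 1 + j0.01 → |·| ≈ 1, ∠ ≈ 0.57°
∠G = (11.31°) − (84.29° + 45.00° + 0.57°) = -118.55°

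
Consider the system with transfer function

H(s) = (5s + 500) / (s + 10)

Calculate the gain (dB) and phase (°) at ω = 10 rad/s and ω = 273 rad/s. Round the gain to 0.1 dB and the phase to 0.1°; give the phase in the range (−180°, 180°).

ω = 10: 31.0 dB, -39.3°; ω = 273: 14.5 dB, -18.0°

Substitute s = j10:
Numerator: 5(j10) + 500 = 500 + j50
Denominator: (j10) + 10 = 10 + j10
|N| = √(500² + 50²) ≈ 502.49, ∠N ≈ 5.71°
|D| = √(10² + 10²) ≈ 14.142, ∠D ≈ 45.00°
|H| = 502.49 / 14.142 ≈ 35.532
Gain = 20 log₁₀(35.532) ≈ 31.01 dB
∠H = 5.71° − 45.00° = -39.29°

Substitute s = j273:
Numerator: 5(j273) + 500 = 500 + j1365
Denominator: (j273) + 10 = 10 + j273
|N| = √(500² + 1365²) ≈ 1453.7, ∠N ≈ 69.88°
|D| = √(10² + 273²) ≈ 273.18, ∠D ≈ 87.90°
|H| = 1453.7 / 273.18 ≈ 5.3214
Gain = 20 log₁₀(5.3214) ≈ 14.52 dB
∠H = 69.88° − 87.90° = -18.02°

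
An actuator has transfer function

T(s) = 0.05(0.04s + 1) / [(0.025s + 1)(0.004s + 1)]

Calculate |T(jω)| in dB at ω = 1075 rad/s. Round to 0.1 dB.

-34.8 dB

At ω = 1075 rad/s:
zero (1 + j1075·0.04) = 1 + j43 → |·| ≈ 43.012, ∠ ≈ 88.67°
pole (1 + j1075·0.025) = 1 + j26.875 → |·| ≈ 26.894, ∠ ≈ 87.87°
pole (1 + j1075·0.004) = 1 + j4.3 → |·| ≈ 4.4147, ∠ ≈ 76.91°
|T| = 0.05 · 43.012 / (26.894 · 4.4147) ≈ 0.018114
Gain = 20 log₁₀(0.018114) ≈ -34.84 dB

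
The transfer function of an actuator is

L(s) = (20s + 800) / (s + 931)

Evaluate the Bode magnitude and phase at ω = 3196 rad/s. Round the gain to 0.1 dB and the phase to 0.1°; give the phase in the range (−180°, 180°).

Substitute s = j3196:
Numerator: 20(j3196) + 800 = 800 + j63920
Denominator: (j3196) + 931 = 931 + j3196
|N| = √(800² + 63920²) ≈ 63925, ∠N ≈ 89.28°
|D| = √(931² + 3196²) ≈ 3328.8, ∠D ≈ 73.76°
|L| = 63925 / 3328.8 ≈ 19.204
Gain = 20 log₁₀(19.204) ≈ 25.67 dB
∠L = 89.28° − 73.76° = 15.52°

25.7 dB, 15.5°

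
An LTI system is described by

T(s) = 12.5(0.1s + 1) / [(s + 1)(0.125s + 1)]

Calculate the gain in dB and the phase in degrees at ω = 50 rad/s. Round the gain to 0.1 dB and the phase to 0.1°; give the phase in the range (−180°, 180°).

At ω = 50 rad/s:
zero (1 + j50·0.1) = 1 + j5 → |·| ≈ 5.099, ∠ ≈ 78.69°
pole (1 + j50·1) = 1 + j50 → |·| ≈ 50.01, ∠ ≈ 88.85°
pole (1 + j50·0.125) = 1 + j6.25 → |·| ≈ 6.3295, ∠ ≈ 80.91°
|T| = 12.5 · 5.099 / (50.01 · 6.3295) ≈ 0.20136
Gain = 20 log₁₀(0.20136) ≈ -13.92 dB
∠T = (78.69°) − (88.85° + 80.91°) = -91.07°

-13.9 dB, -91.1°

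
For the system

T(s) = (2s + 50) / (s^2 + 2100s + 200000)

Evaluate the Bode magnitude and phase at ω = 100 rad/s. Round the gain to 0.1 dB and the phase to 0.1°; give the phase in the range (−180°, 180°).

Substitute s = j100:
Numerator: 2(j100) + 50 = 50 + j200
Denominator: (j100)^2 + 2100(j100) + 200000 = 190000 + j210000
|N| = √(50² + 200²) ≈ 206.16, ∠N ≈ 75.96°
|D| = √(190000² + 210000²) ≈ 2.832e+05, ∠D ≈ 47.86°
|T| = 206.16 / 2.832e+05 ≈ 0.00072797
Gain = 20 log₁₀(0.00072797) ≈ -62.76 dB
∠T = 75.96° − 47.86° = 28.10°

-62.8 dB, 28.1°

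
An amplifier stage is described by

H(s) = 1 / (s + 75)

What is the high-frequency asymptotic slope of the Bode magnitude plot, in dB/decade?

-20 dB/decade

Each pole contributes −20 dB/decade at high frequency; each zero contributes +20 dB/decade.
Net: 0 zero(s) − 1 pole(s) → -20 dB/decade.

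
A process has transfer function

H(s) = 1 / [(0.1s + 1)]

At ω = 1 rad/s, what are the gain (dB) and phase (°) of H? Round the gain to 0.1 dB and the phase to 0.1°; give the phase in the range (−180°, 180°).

At ω = 1 rad/s:
pole (1 + j1·0.1) = 1 + j0.1 → |·| ≈ 1.005, ∠ ≈ 5.71°
|H| = 1 · 1 / (1.005) ≈ 0.99502
Gain = 20 log₁₀(0.99502) ≈ -0.04 dB
∠H = (0°) − (5.71°) = -5.71°

-0.0 dB, -5.7°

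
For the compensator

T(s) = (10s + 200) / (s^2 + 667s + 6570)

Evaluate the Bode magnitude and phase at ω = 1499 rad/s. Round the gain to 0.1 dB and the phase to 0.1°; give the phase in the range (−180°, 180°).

Substitute s = j1499:
Numerator: 10(j1499) + 200 = 200 + j14990
Denominator: (j1499)^2 + 667(j1499) + 6570 = -2240431 + j999833
|N| = √(200² + 14990²) ≈ 14991, ∠N ≈ 89.24°
|D| = √(2240431² + 999833²) ≈ 2.4534e+06, ∠D ≈ 155.95°
|T| = 14991 / 2.4534e+06 ≈ 0.0061103
Gain = 20 log₁₀(0.0061103) ≈ -44.28 dB
∠T = 89.24° − 155.95° = -66.71°

-44.3 dB, -66.7°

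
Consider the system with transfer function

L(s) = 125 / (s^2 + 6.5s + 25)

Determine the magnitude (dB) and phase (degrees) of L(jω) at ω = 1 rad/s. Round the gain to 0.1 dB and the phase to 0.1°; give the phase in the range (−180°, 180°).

At s = jω = j1:
quadratic: (j1)² + 6.5·j1 + 25 = 24 + j6.5 → |·| ≈ 24.865, ∠ ≈ 15.15°
|L| = 125 / 24.865 ≈ 5.0271
Gain = 20 log₁₀(5.0271) ≈ 14.03 dB
∠L = 0.00° − 15.15° = -15.15°

14.0 dB, -15.2°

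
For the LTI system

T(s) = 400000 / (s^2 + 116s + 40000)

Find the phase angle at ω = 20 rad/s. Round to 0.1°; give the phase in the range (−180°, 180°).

-3.4°

At s = jω = j20:
quadratic: (j20)² + 116·j20 + 40000 = 39600 + j2320 → |·| ≈ 39668, ∠ ≈ 3.35°
∠T = 0.00° − 3.35° = -3.35°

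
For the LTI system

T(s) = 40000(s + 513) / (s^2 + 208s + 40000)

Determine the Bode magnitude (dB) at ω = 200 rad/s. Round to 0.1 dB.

54.5 dB

At s = jω = j200:
zero (s+513): 513 + j200 → |·| = √(513²+200²) = √303169 ≈ 550.61, ∠ = arctan(200/513) ≈ 21.30°
quadratic: (j200)² + 208·j200 + 40000 = 0 + j41600 → |·| ≈ 41600, ∠ ≈ 90.00°
|T| = 40000 · 550.61 / 41600 ≈ 529.43
Gain = 20 log₁₀(529.43) ≈ 54.48 dB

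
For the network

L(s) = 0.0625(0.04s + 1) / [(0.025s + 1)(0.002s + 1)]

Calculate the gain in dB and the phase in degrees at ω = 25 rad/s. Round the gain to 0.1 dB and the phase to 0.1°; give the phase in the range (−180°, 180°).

-22.5 dB, 10.1°

At ω = 25 rad/s:
zero (1 + j25·0.04) = 1 + j1 → |·| ≈ 1.4142, ∠ ≈ 45.00°
pole (1 + j25·0.025) = 1 + j0.625 → |·| ≈ 1.1792, ∠ ≈ 32.01°
pole (1 + j25·0.002) = 1 + j0.05 → |·| ≈ 1.0012, ∠ ≈ 2.86°
|L| = 0.0625 · 1.4142 / (1.1792 · 1.0012) ≈ 0.074866
Gain = 20 log₁₀(0.074866) ≈ -22.51 dB
∠L = (45.00°) − (32.01° + 2.86°) = 10.13°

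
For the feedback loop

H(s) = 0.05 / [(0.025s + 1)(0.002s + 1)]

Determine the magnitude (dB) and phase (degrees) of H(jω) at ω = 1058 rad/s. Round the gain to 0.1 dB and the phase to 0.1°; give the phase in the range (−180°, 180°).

-61.9 dB, -152.5°

At ω = 1058 rad/s:
pole (1 + j1058·0.025) = 1 + j26.45 → |·| ≈ 26.469, ∠ ≈ 87.83°
pole (1 + j1058·0.002) = 1 + j2.116 → |·| ≈ 2.3404, ∠ ≈ 64.71°
|H| = 0.05 · 1 / (26.469 · 2.3404) ≈ 0.00080713
Gain = 20 log₁₀(0.00080713) ≈ -61.86 dB
∠H = (0°) − (87.83° + 64.71°) = -152.54°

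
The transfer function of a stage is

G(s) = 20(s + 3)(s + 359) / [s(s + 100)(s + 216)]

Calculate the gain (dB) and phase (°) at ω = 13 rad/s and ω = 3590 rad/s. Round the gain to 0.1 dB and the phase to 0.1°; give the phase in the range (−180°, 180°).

ω = 13: -9.4 dB, -21.8°; ω = 3590: -45.1 dB, -90.7°

At s = jω = j13:
zero (s+3): 3 + j13 → |·| = √(3²+13²) = √178 ≈ 13.342, ∠ = arctan(13/3) ≈ 77.01°
zero (s+359): 359 + j13 → |·| = √(359²+13²) = √129050 ≈ 359.24, ∠ = arctan(13/359) ≈ 2.07°
pole (s+100): 100 + j13 → |·| = √(100²+13²) = √10169 ≈ 100.84, ∠ = arctan(13/100) ≈ 7.41°
pole (s+216): 216 + j13 → |·| = √(216²+13²) = √46825 ≈ 216.39, ∠ = arctan(13/216) ≈ 3.44°
pole at origin: |s| = 13, ∠ = 90.00° (in denominator)
|G| = 20 · 4793 / 2.8367e+05 ≈ 0.33793
Gain = 20 log₁₀(0.33793) ≈ -9.42 dB
∠G = 79.08° − 100.85° = -21.77°

At s = jω = j3590:
zero (s+3): 3 + j3590 → |·| = √(3²+3590²) = √12888109 ≈ 3590, ∠ = arctan(3590/3) ≈ 89.95°
zero (s+359): 359 + j3590 → |·| = √(359²+3590²) = √13016981 ≈ 3607.9, ∠ = arctan(3590/359) ≈ 84.29°
pole (s+100): 100 + j3590 → |·| = √(100²+3590²) = √12898100 ≈ 3591.4, ∠ = arctan(3590/100) ≈ 88.40°
pole (s+216): 216 + j3590 → |·| = √(216²+3590²) = √12934756 ≈ 3596.5, ∠ = arctan(3590/216) ≈ 86.56°
pole at origin: |s| = 3590, ∠ = 90.00° (in denominator)
|G| = 20 · 1.2952e+07 / 4.637e+10 ≈ 0.0055864
Gain = 20 log₁₀(0.0055864) ≈ -45.06 dB
∠G = 174.24° − 264.96° = -90.72°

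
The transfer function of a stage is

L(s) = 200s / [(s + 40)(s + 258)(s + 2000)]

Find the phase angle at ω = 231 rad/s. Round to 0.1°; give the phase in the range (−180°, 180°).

-38.6°

At s = jω = j231:
zero at origin: s = j231 → |·| = 231, ∠ = 90.00°
pole (s+40): 40 + j231 → |·| = √(40²+231²) = √54961 ≈ 234.44, ∠ = arctan(231/40) ≈ 80.18°
pole (s+258): 258 + j231 → |·| = √(258²+231²) = √119925 ≈ 346.3, ∠ = arctan(231/258) ≈ 41.84°
pole (s+2000): 2000 + j231 → |·| = √(2000²+231²) = √4053361 ≈ 2013.3, ∠ = arctan(231/2000) ≈ 6.59°
∠L = 90.00° − 128.61° = -38.61°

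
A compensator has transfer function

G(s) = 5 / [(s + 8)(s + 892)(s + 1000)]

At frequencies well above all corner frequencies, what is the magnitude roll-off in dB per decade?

-60 dB/decade

Each pole contributes −20 dB/decade at high frequency; each zero contributes +20 dB/decade.
Net: 0 zero(s) − 3 pole(s) → -60 dB/decade.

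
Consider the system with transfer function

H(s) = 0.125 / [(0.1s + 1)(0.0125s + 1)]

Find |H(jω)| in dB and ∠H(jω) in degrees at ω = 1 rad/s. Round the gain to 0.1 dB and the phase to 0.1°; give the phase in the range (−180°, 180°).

At ω = 1 rad/s:
pole (1 + j1·0.1) = 1 + j0.1 → |·| ≈ 1.005, ∠ ≈ 5.71°
pole (1 + j1·0.0125) = 1 + j0.0125 → |·| ≈ 1.0001, ∠ ≈ 0.72°
|H| = 0.125 · 1 / (1.005 · 1.0001) ≈ 0.12437
Gain = 20 log₁₀(0.12437) ≈ -18.11 dB
∠H = (0°) − (5.71° + 0.72°) = -6.43°

-18.1 dB, -6.4°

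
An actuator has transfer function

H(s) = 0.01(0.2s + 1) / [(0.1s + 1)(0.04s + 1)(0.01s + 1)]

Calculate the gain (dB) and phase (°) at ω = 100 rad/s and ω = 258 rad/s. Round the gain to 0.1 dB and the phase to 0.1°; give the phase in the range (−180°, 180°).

ω = 100: -49.3 dB, -118.1°; ω = 258: -63.1 dB, -152.2°

At ω = 100 rad/s:
zero (1 + j100·0.2) = 1 + j20 → |·| ≈ 20.025, ∠ ≈ 87.14°
pole (1 + j100·0.1) = 1 + j10 → |·| ≈ 10.05, ∠ ≈ 84.29°
pole (1 + j100·0.04) = 1 + j4 → |·| ≈ 4.1231, ∠ ≈ 75.96°
pole (1 + j100·0.01) = 1 + j1 → |·| ≈ 1.4142, ∠ ≈ 45.00°
|H| = 0.01 · 20.025 / (10.05 · 4.1231 · 1.4142) ≈ 0.0034172
Gain = 20 log₁₀(0.0034172) ≈ -49.33 dB
∠H = (87.14°) − (84.29° + 75.96° + 45.00°) = -118.11°

At ω = 258 rad/s:
zero (1 + j258·0.2) = 1 + j51.6 → |·| ≈ 51.61, ∠ ≈ 88.89°
pole (1 + j258·0.1) = 1 + j25.8 → |·| ≈ 25.819, ∠ ≈ 87.78°
pole (1 + j258·0.04) = 1 + j10.32 → |·| ≈ 10.368, ∠ ≈ 84.47°
pole (1 + j258·0.01) = 1 + j2.58 → |·| ≈ 2.767, ∠ ≈ 68.81°
|H| = 0.01 · 51.61 / (25.819 · 10.368 · 2.767) ≈ 0.00069677
Gain = 20 log₁₀(0.00069677) ≈ -63.14 dB
∠H = (88.89°) − (87.78° + 84.47° + 68.81°) = -152.17°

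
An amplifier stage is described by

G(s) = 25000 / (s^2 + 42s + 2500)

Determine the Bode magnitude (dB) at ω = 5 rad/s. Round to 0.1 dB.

20.1 dB

At s = jω = j5:
quadratic: (j5)² + 42·j5 + 2500 = 2475 + j210 → |·| ≈ 2483.9, ∠ ≈ 4.85°
|G| = 25000 / 2483.9 ≈ 10.065
Gain = 20 log₁₀(10.065) ≈ 20.06 dB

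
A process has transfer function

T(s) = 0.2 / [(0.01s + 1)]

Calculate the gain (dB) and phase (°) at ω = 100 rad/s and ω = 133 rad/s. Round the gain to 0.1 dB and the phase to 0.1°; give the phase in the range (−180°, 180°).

At ω = 100 rad/s:
pole (1 + j100·0.01) = 1 + j1 → |·| ≈ 1.4142, ∠ ≈ 45.00°
|T| = 0.2 · 1 / (1.4142) ≈ 0.14142
Gain = 20 log₁₀(0.14142) ≈ -16.99 dB
∠T = (0°) − (45.00°) = -45.00°

At ω = 133 rad/s:
pole (1 + j133·0.01) = 1 + j1.33 → |·| ≈ 1.664, ∠ ≈ 53.06°
|T| = 0.2 · 1 / (1.664) ≈ 0.12019
Gain = 20 log₁₀(0.12019) ≈ -18.40 dB
∠T = (0°) − (53.06°) = -53.06°

ω = 100: -17.0 dB, -45.0°; ω = 133: -18.4 dB, -53.1°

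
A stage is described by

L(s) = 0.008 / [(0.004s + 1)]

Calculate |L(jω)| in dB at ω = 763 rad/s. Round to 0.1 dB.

-52.1 dB

At ω = 763 rad/s:
pole (1 + j763·0.004) = 1 + j3.052 → |·| ≈ 3.2117, ∠ ≈ 71.86°
|L| = 0.008 · 1 / (3.2117) ≈ 0.0024909
Gain = 20 log₁₀(0.0024909) ≈ -52.07 dB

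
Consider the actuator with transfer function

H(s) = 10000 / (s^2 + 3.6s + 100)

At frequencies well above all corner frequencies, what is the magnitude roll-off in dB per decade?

-40 dB/decade

Each pole contributes −20 dB/decade at high frequency; each zero contributes +20 dB/decade.
Net: 0 zero(s) − 2 pole(s) → -40 dB/decade.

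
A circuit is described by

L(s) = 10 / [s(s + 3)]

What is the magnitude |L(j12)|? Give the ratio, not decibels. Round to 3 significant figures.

0.0674

At s = jω = j12:
pole (s+3): 3 + j12 → |·| = √(3²+12²) = √153 ≈ 12.369, ∠ = arctan(12/3) ≈ 75.96°
pole at origin: |s| = 12, ∠ = 90.00° (in denominator)
|L| = 10 / 148.43 ≈ 0.067372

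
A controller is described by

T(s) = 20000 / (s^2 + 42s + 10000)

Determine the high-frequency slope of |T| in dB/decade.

-40 dB/decade

Each pole contributes −20 dB/decade at high frequency; each zero contributes +20 dB/decade.
Net: 0 zero(s) − 2 pole(s) → -40 dB/decade.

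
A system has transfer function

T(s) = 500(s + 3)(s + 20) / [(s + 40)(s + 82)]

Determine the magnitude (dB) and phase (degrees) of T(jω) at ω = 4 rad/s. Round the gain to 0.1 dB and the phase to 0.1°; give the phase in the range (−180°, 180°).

23.8 dB, 55.9°

At s = jω = j4:
zero (s+3): 3 + j4 → |·| = √(3²+4²) = √25 ≈ 5, ∠ = arctan(4/3) ≈ 53.13°
zero (s+20): 20 + j4 → |·| = √(20²+4²) = √416 ≈ 20.396, ∠ = arctan(4/20) ≈ 11.31°
pole (s+40): 40 + j4 → |·| = √(40²+4²) = √1616 ≈ 40.2, ∠ = arctan(4/40) ≈ 5.71°
pole (s+82): 82 + j4 → |·| = √(82²+4²) = √6740 ≈ 82.098, ∠ = arctan(4/82) ≈ 2.79°
|T| = 500 · 101.98 / 3300.3 ≈ 15.45
Gain = 20 log₁₀(15.45) ≈ 23.78 dB
∠T = 64.44° − 8.50° = 55.94°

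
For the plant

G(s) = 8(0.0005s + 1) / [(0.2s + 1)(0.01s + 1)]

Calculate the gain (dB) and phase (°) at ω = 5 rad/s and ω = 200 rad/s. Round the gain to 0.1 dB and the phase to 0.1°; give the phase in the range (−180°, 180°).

ω = 5: 15.0 dB, -47.7°; ω = 200: -20.9 dB, -146.3°

At ω = 5 rad/s:
zero (1 + j5·0.0005) = 1 + j0.0025 → |·| ≈ 1, ∠ ≈ 0.14°
pole (1 + j5·0.2) = 1 + j1 → |·| ≈ 1.4142, ∠ ≈ 45.00°
pole (1 + j5·0.01) = 1 + j0.05 → |·| ≈ 1.0012, ∠ ≈ 2.86°
|G| = 8 · 1 / (1.4142 · 1.0012) ≈ 5.6501
Gain = 20 log₁₀(5.6501) ≈ 15.04 dB
∠G = (0.14°) − (45.00° + 2.86°) = -47.72°

At ω = 200 rad/s:
zero (1 + j200·0.0005) = 1 + j0.1 → |·| ≈ 1.005, ∠ ≈ 5.71°
pole (1 + j200·0.2) = 1 + j40 → |·| ≈ 40.012, ∠ ≈ 88.57°
pole (1 + j200·0.01) = 1 + j2 → |·| ≈ 2.2361, ∠ ≈ 63.43°
|G| = 8 · 1.005 / (40.012 · 2.2361) ≈ 0.089862
Gain = 20 log₁₀(0.089862) ≈ -20.93 dB
∠G = (5.71°) − (88.57° + 63.43°) = -146.29°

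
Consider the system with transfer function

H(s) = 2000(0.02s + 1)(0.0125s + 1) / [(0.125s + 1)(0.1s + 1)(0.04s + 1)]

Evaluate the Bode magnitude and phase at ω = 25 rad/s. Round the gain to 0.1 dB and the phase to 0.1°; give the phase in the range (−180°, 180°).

45.5 dB, -141.5°

At ω = 25 rad/s:
zero (1 + j25·0.02) = 1 + j0.5 → |·| ≈ 1.118, ∠ ≈ 26.57°
zero (1 + j25·0.0125) = 1 + j0.3125 → |·| ≈ 1.0477, ∠ ≈ 17.35°
pole (1 + j25·0.125) = 1 + j3.125 → |·| ≈ 3.2811, ∠ ≈ 72.26°
pole (1 + j25·0.1) = 1 + j2.5 → |·| ≈ 2.6926, ∠ ≈ 68.20°
pole (1 + j25·0.04) = 1 + j1 → |·| ≈ 1.4142, ∠ ≈ 45.00°
|H| = 2000 · 1.118 · 1.0477 / (3.2811 · 2.6926 · 1.4142) ≈ 187.5
Gain = 20 log₁₀(187.5) ≈ 45.46 dB
∠H = (26.57° + 17.35°) − (72.26° + 68.20° + 45.00°) = -141.54°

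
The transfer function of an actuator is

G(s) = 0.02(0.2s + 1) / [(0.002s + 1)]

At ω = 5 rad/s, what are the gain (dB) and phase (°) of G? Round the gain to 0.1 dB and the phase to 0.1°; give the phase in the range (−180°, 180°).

At ω = 5 rad/s:
zero (1 + j5·0.2) = 1 + j1 → |·| ≈ 1.4142, ∠ ≈ 45.00°
pole (1 + j5·0.002) = 1 + j0.01 → |·| ≈ 1, ∠ ≈ 0.57°
|G| = 0.02 · 1.4142 / (1) ≈ 0.028284
Gain = 20 log₁₀(0.028284) ≈ -30.97 dB
∠G = (45.00°) − (0.57°) = 44.43°

-31.0 dB, 44.4°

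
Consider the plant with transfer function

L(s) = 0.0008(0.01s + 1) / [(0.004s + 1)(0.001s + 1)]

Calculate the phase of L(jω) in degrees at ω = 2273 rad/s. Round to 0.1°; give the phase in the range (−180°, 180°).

At ω = 2273 rad/s:
zero (1 + j2273·0.01) = 1 + j22.73 → |·| ≈ 22.752, ∠ ≈ 87.48°
pole (1 + j2273·0.004) = 1 + j9.092 → |·| ≈ 9.1468, ∠ ≈ 83.72°
pole (1 + j2273·0.001) = 1 + j2.273 → |·| ≈ 2.4832, ∠ ≈ 66.25°
∠L = (87.48°) − (83.72° + 66.25°) = -62.49°

-62.5°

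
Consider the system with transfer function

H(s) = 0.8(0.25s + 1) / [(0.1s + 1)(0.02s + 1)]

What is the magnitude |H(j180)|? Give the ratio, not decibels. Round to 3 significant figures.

0.535

At ω = 180 rad/s:
zero (1 + j180·0.25) = 1 + j45 → |·| ≈ 45.011, ∠ ≈ 88.73°
pole (1 + j180·0.1) = 1 + j18 → |·| ≈ 18.028, ∠ ≈ 86.82°
pole (1 + j180·0.02) = 1 + j3.6 → |·| ≈ 3.7363, ∠ ≈ 74.48°
|H| = 0.8 · 45.011 / (18.028 · 3.7363) ≈ 0.53459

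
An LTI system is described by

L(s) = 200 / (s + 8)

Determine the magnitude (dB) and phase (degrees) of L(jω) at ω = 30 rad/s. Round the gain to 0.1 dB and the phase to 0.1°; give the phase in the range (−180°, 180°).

Substitute s = j30:
Numerator: 200 = 200 + j0
Denominator: (j30) + 8 = 8 + j30
|N| = √(200² + 0²) ≈ 200, ∠N ≈ 0.00°
|D| = √(8² + 30²) ≈ 31.048, ∠D ≈ 75.07°
|L| = 200 / 31.048 ≈ 6.4416
Gain = 20 log₁₀(6.4416) ≈ 16.18 dB
∠L = 0.00° − 75.07° = -75.07°

16.2 dB, -75.1°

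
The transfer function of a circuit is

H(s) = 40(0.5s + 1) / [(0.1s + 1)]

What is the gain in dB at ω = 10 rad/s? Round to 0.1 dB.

At ω = 10 rad/s:
zero (1 + j10·0.5) = 1 + j5 → |·| ≈ 5.099, ∠ ≈ 78.69°
pole (1 + j10·0.1) = 1 + j1 → |·| ≈ 1.4142, ∠ ≈ 45.00°
|H| = 40 · 5.099 / (1.4142) ≈ 144.22
Gain = 20 log₁₀(144.22) ≈ 43.18 dB

43.2 dB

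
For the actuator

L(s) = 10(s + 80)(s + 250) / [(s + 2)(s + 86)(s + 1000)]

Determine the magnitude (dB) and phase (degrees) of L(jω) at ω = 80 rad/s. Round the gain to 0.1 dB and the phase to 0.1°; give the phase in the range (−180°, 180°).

At s = jω = j80:
zero (s+80): 80 + j80 → |·| = √(80²+80²) = √12800 ≈ 113.14, ∠ = arctan(80/80) ≈ 45.00°
zero (s+250): 250 + j80 → |·| = √(250²+80²) = √68900 ≈ 262.49, ∠ = arctan(80/250) ≈ 17.74°
pole (s+2): 2 + j80 → |·| = √(2²+80²) = √6404 ≈ 80.025, ∠ = arctan(80/2) ≈ 88.57°
pole (s+86): 86 + j80 → |·| = √(86²+80²) = √13796 ≈ 117.46, ∠ = arctan(80/86) ≈ 42.93°
pole (s+1000): 1000 + j80 → |·| = √(1000²+80²) = √1006400 ≈ 1003.2, ∠ = arctan(80/1000) ≈ 4.57°
|L| = 10 · 29698 / 9.4298e+06 ≈ 0.031494
Gain = 20 log₁₀(0.031494) ≈ -30.04 dB
∠L = 62.74° − 136.07° = -73.33°

-30.0 dB, -73.3°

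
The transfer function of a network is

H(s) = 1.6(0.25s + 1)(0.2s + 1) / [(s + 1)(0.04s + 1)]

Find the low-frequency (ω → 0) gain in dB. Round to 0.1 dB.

H(0) = 1.6 · 1 / 1 = 1.6
20 log₁₀(1.6) ≈ 4.08 dB

4.1 dB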